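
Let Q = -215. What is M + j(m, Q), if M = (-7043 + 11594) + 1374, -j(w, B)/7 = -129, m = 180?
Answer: 6828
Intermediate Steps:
j(w, B) = 903 (j(w, B) = -7*(-129) = 903)
M = 5925 (M = 4551 + 1374 = 5925)
M + j(m, Q) = 5925 + 903 = 6828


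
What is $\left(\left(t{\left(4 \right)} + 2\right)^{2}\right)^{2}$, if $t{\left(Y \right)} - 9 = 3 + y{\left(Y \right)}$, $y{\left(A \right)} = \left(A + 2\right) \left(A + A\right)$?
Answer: $14776336$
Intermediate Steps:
$y{\left(A \right)} = 2 A \left(2 + A\right)$ ($y{\left(A \right)} = \left(2 + A\right) 2 A = 2 A \left(2 + A\right)$)
$t{\left(Y \right)} = 12 + 2 Y \left(2 + Y\right)$ ($t{\left(Y \right)} = 9 + \left(3 + 2 Y \left(2 + Y\right)\right) = 12 + 2 Y \left(2 + Y\right)$)
$\left(\left(t{\left(4 \right)} + 2\right)^{2}\right)^{2} = \left(\left(\left(12 + 2 \cdot 4 \left(2 + 4\right)\right) + 2\right)^{2}\right)^{2} = \left(\left(\left(12 + 2 \cdot 4 \cdot 6\right) + 2\right)^{2}\right)^{2} = \left(\left(\left(12 + 48\right) + 2\right)^{2}\right)^{2} = \left(\left(60 + 2\right)^{2}\right)^{2} = \left(62^{2}\right)^{2} = 3844^{2} = 14776336$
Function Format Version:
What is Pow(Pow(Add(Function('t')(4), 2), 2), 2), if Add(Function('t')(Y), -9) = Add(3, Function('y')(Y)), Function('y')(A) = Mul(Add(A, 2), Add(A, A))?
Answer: 14776336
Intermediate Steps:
Function('y')(A) = Mul(2, A, Add(2, A)) (Function('y')(A) = Mul(Add(2, A), Mul(2, A)) = Mul(2, A, Add(2, A)))
Function('t')(Y) = Add(12, Mul(2, Y, Add(2, Y))) (Function('t')(Y) = Add(9, Add(3, Mul(2, Y, Add(2, Y)))) = Add(12, Mul(2, Y, Add(2, Y))))
Pow(Pow(Add(Function('t')(4), 2), 2), 2) = Pow(Pow(Add(Add(12, Mul(2, 4, Add(2, 4))), 2), 2), 2) = Pow(Pow(Add(Add(12, Mul(2, 4, 6)), 2), 2), 2) = Pow(Pow(Add(Add(12, 48), 2), 2), 2) = Pow(Pow(Add(60, 2), 2), 2) = Pow(Pow(62, 2), 2) = Pow(3844, 2) = 14776336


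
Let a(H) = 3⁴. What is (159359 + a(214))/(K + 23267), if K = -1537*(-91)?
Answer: 79720/81567 ≈ 0.97736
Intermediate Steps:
K = 139867
a(H) = 81
(159359 + a(214))/(K + 23267) = (159359 + 81)/(139867 + 23267) = 159440/163134 = 159440*(1/163134) = 79720/81567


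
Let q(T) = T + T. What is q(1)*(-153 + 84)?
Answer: -138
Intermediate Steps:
q(T) = 2*T
q(1)*(-153 + 84) = (2*1)*(-153 + 84) = 2*(-69) = -138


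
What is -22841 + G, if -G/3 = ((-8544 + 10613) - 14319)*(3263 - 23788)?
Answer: -754316591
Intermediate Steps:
G = -754293750 (G = -3*((-8544 + 10613) - 14319)*(3263 - 23788) = -3*(2069 - 14319)*(-20525) = -(-36750)*(-20525) = -3*251431250 = -754293750)
-22841 + G = -22841 - 754293750 = -754316591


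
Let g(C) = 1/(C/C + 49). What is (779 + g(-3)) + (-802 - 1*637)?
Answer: -32999/50 ≈ -659.98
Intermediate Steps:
g(C) = 1/50 (g(C) = 1/(1 + 49) = 1/50)
(779 + g(-3)) + (-802 - 1*637) = (779 + 1/50) + (-802 - 1*637) = 38951/50 + (-802 - 637) = 38951/50 - 1439 = -32999/50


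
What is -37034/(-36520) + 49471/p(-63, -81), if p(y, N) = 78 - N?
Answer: 906284663/2903340 ≈ 312.15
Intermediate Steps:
-37034/(-36520) + 49471/p(-63, -81) = -37034/(-36520) + 49471/(78 - 1*(-81)) = -37034*(-1/36520) + 49471/(78 + 81) = 18517/18260 + 49471/159 = 906284663/2903340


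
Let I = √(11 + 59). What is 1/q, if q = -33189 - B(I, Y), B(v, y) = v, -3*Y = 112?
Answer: -33189/1101509651 + √70/1101509651 ≈ -3.0123e-5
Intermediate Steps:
Y = -112/3 (Y = -⅓*112 = -112/3 ≈ -37.333)
I = √70 ≈ 8.3666
q = -33189 - √70 ≈ -33197.
1/q = 1/(-33189 - √70)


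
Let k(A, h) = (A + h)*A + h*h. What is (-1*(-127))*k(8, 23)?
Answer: 98679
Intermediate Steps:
k(A, h) = h² + A*(A + h) (k(A, h) = A*(A + h) + h² = h² + A*(A + h))
(-1*(-127))*k(8, 23) = (-1*(-127))*(8² + 23² + 8*23) = 127*(64 + 529 + 184) = 127*777 = 98679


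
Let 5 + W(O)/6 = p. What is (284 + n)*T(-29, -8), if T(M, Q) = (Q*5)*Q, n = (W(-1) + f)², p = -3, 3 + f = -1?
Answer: 956160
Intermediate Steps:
f = -4 (f = -3 - 1 = -4)
W(O) = -48 (W(O) = -30 + 6*(-3) = -30 - 18 = -48)
n = 2704 (n = (-48 - 4)² = (-52)² = 2704)
T(M, Q) = 5*Q² (T(M, Q) = (5*Q)*Q = 5*Q²)
(284 + n)*T(-29, -8) = (284 + 2704)*(5*(-8)²) = 2988*(5*64) = 2988*320 = 956160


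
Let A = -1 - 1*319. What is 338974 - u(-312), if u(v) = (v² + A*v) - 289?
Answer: 142079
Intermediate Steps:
A = -320 (A = -1 - 319 = -320)
u(v) = -289 + v² - 320*v (u(v) = (v² - 320*v) - 289 = -289 + v² - 320*v)
338974 - u(-312) = 338974 - (-289 + (-312)² - 320*(-312)) = 338974 - (-289 + 97344 + 99840) = 338974 - 1*196895 = 338974 - 196895 = 142079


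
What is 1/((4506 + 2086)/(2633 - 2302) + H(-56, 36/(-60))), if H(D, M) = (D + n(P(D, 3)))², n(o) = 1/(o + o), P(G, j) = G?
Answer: 4152064/13107715147 ≈ 0.00031676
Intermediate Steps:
n(o) = 1/(2*o)
H(D, M) = (D + 1/(2*D))²
1/((4506 + 2086)/(2633 - 2302) + H(-56, 36/(-60))) = 1/((4506 + 2086)/(2633 - 2302) + (-56 + (½)/(-56))²) = 1/(6592/331 + (-56 + (½)*(-1/56))²) = 1/(6592*(1/331) + (-56 - 1/112)²) = 1/(6592/331 + (-6273/112)²) = 1/(6592/331 + 39350529/12544) = 1/(13107715147/4152064) = 4152064/13107715147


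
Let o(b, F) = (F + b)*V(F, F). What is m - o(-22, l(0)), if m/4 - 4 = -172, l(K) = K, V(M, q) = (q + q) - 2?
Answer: -716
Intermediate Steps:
V(M, q) = -2 + 2*q (V(M, q) = 2*q - 2 = -2 + 2*q)
o(b, F) = (-2 + 2*F)*(F + b) (o(b, F) = (F + b)*(-2 + 2*F) = (-2 + 2*F)*(F + b))
m = -672 (m = 16 + 4*(-172) = 16 - 688 = -672)
m - o(-22, l(0)) = -672 - 2*(-1 + 0)*(0 - 22) = -672 - 2*(-1)*(-22) = -672 - 1*44 = -672 - 44 = -716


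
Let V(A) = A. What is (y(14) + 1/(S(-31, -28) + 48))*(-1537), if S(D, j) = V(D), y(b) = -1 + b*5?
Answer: -1804438/17 ≈ -1.0614e+5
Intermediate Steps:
y(b) = -1 + 5*b
S(D, j) = D
(y(14) + 1/(S(-31, -28) + 48))*(-1537) = ((-1 + 5*14) + 1/(-31 + 48))*(-1537) = ((-1 + 70) + 1/17)*(-1537) = (69 + 1/17)*(-1537) = (1174/17)*(-1537) = -1804438/17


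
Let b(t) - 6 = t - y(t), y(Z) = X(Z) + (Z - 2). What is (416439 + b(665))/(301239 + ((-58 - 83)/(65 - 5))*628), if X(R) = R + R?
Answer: 2075585/1498816 ≈ 1.3848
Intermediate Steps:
X(R) = 2*R
y(Z) = -2 + 3*Z (y(Z) = 2*Z + (Z - 2) = 2*Z + (-2 + Z) = -2 + 3*Z)
b(t) = 8 - 2*t (b(t) = 6 + (t - (-2 + 3*t)) = 6 + (t + (2 - 3*t)) = 6 + (2 - 2*t) = 8 - 2*t)
(416439 + b(665))/(301239 + ((-58 - 83)/(65 - 5))*628) = (416439 + (8 - 2*665))/(301239 + ((-58 - 83)/(65 - 5))*628) = (416439 + (8 - 1330))/(301239 - 141/60*628) = (416439 - 1322)/(301239 - 141*1/60*628) = 415117/(301239 - 47/20*628) = 415117/(301239 - 7379/5) = 415117/(1498816/5) = 415117*(5/1498816) = 2075585/1498816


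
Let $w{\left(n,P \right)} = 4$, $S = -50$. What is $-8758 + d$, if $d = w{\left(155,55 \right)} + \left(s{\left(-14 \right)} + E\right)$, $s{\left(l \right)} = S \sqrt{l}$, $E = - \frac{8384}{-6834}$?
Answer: $- \frac{29908226}{3417} - 50 i \sqrt{14} \approx -8752.8 - 187.08 i$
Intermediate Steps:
$E = \frac{4192}{3417}$ ($E = \left(-8384\right) \left(- \frac{1}{6834}\right) = \frac{4192}{3417} \approx 1.2268$)
$s{\left(l \right)} = - 50 \sqrt{l}$
$d = \frac{17860}{3417} - 50 i \sqrt{14}$ ($d = 4 + \left(- 50 \sqrt{-14} + \frac{4192}{3417}\right) = 4 + \left(- 50 i \sqrt{14} + \frac{4192}{3417}\right) = 4 + \left(\frac{4192}{3417} - 50 i \sqrt{14}\right) = \frac{17860}{3417} - 50 i \sqrt{14} \approx 5.2268 - 187.08 i$)
$-8758 + d = -8758 + \left(\frac{17860}{3417} - 50 i \sqrt{14}\right) = - \frac{29908226}{3417} - 50 i \sqrt{14}$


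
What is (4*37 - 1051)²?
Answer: 815409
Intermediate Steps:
(4*37 - 1051)² = (148 - 1051)² = (-903)² = 815409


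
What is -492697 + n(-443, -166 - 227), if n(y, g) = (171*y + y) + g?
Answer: -569286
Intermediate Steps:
n(y, g) = g + 172*y (n(y, g) = 172*y + g = g + 172*y)
-492697 + n(-443, -166 - 227) = -492697 + ((-166 - 227) + 172*(-443)) = -492697 + (-393 - 76196) = -492697 - 76589 = -569286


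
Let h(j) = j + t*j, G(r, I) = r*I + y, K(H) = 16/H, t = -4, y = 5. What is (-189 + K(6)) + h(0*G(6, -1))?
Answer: -559/3 ≈ -186.33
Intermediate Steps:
G(r, I) = 5 + I*r (G(r, I) = r*I + 5 = I*r + 5 = 5 + I*r)
h(j) = -3*j (h(j) = j - 4*j = -3*j)
(-189 + K(6)) + h(0*G(6, -1)) = (-189 + 16/6) - 0*(5 - 1*6) = (-189 + 16*(⅙)) - 0*(5 - 6) = (-189 + 8/3) - 0*(-1) = -559/3 - 3*0 = -559/3 + 0 = -559/3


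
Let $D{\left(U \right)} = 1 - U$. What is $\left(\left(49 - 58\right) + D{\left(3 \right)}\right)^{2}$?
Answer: $121$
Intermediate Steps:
$\left(\left(49 - 58\right) + D{\left(3 \right)}\right)^{2} = \left(\left(49 - 58\right) + \left(1 - 3\right)\right)^{2} = \left(-9 - 2\right)^{2} = \left(-11\right)^{2} = 121$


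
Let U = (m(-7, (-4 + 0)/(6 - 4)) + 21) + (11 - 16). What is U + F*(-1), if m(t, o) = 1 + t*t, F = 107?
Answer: -41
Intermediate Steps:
m(t, o) = 1 + t**2
U = 66 (U = ((1 + (-7)**2) + 21) + (11 - 16) = ((1 + 49) + 21) - 5 = (50 + 21) - 5 = 71 - 5 = 66)
U + F*(-1) = 66 + 107*(-1) = 66 - 107 = -41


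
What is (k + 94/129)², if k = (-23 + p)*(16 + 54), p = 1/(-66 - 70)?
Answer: 199403855407849/76947984 ≈ 2.5914e+6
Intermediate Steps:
p = -1/136 (p = 1/(-136) = -1/136 ≈ -0.0073529)
k = -109515/68 (k = (-23 - 1/136)*(16 + 54) = -3129/136*70 = -109515/68 ≈ -1610.5)
(k + 94/129)² = (-109515/68 + 94/129)² = (-14121043/8772)² = 199403855407849/76947984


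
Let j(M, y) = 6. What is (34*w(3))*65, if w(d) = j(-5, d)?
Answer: 13260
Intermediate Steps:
w(d) = 6
(34*w(3))*65 = (34*6)*65 = 204*65 = 13260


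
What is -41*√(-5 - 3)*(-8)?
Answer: 656*I*√2 ≈ 927.72*I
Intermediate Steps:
-41*√(-5 - 3)*(-8) = -82*I*√2*(-8) = 656*I*√2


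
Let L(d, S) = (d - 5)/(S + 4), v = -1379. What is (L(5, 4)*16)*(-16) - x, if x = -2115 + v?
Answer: 3494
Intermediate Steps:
L(d, S) = (-5 + d)/(4 + S)
x = -3494 (x = -2115 - 1379 = -3494)
(L(5, 4)*16)*(-16) - x = (((-5 + 5)/(4 + 4))*16)*(-16) - 1*(-3494) = ((0/8)*16)*(-16) + 3494 = (((⅛)*0)*16)*(-16) + 3494 = (0*16)*(-16) + 3494 = 0*(-16) + 3494 = 0 + 3494 = 3494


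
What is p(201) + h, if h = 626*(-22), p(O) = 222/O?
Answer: -922650/67 ≈ -13771.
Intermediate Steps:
h = -13772
p(201) + h = 222/201 - 13772 = 222*(1/201) - 13772 = 74/67 - 13772 = -922650/67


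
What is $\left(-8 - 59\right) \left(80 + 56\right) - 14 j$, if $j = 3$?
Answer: $-9154$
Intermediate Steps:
$\left(-8 - 59\right) \left(80 + 56\right) - 14 j = \left(-8 - 59\right) \left(80 + 56\right) - 42 = \left(-67\right) 136 - 42 = -9112 - 42 = -9154$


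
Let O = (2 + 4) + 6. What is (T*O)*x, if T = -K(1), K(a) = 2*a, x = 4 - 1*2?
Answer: -48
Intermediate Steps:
x = 2 (x = 4 - 2 = 2)
O = 12 (O = 6 + 6 = 12)
T = -2 ≈ -2.0000
(T*O)*x = -2*12*2 = -24*2 = -48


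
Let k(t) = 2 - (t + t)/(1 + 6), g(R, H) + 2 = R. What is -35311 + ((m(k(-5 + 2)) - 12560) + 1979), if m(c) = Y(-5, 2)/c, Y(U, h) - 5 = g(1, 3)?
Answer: -229453/5 ≈ -45891.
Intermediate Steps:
g(R, H) = -2 + R
Y(U, h) = 4 (Y(U, h) = 5 + (-2 + 1) = 5 - 1 = 4)
k(t) = 2 - 2*t/7
m(c) = 4/c
-35311 + ((m(k(-5 + 2)) - 12560) + 1979) = -35311 + ((4/(2 - 2*(-5 + 2)/7) - 12560) + 1979) = -35311 + ((4/(2 - 2/7*(-3)) - 12560) + 1979) = -35311 + ((4/(2 + 6/7) - 12560) + 1979) = -35311 + ((4/(20/7) - 12560) + 1979) = -35311 + ((4*(7/20) - 12560) + 1979) = -35311 + ((7/5 - 12560) + 1979) = -35311 + (-62793/5 + 1979) = -35311 - 52898/5 = -229453/5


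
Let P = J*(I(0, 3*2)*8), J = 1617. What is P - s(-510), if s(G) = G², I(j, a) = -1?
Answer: -273036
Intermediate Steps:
P = -12936 (P = 1617*(-1*8) = 1617*(-8) = -12936)
P - s(-510) = -12936 - 1*(-510)² = -12936 - 1*260100 = -12936 - 260100 = -273036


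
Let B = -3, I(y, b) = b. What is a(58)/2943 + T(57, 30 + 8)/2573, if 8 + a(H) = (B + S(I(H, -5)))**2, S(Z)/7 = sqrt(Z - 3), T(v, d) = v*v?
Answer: 8555764/7572339 - 28*I*sqrt(2)/981 ≈ 1.1299 - 0.040365*I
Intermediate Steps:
T(v, d) = v**2
S(Z) = 7*sqrt(-3 + Z) (S(Z) = 7*sqrt(Z - 3) = 7*sqrt(-3 + Z))
a(H) = -8 + (-3 + 14*I*sqrt(2))**2 (a(H) = -8 + (-3 + 7*sqrt(-3 - 5))**2 = -8 + (-3 + 7*sqrt(-8))**2 = -8 + (-3 + 7*(2*I*sqrt(2)))**2 = -8 + (-3 + 14*I*sqrt(2))**2)
a(58)/2943 + T(57, 30 + 8)/2573 = (-391 - 84*I*sqrt(2))/2943 + 57**2/2573 = (-391 - 84*I*sqrt(2))*(1/2943) + 3249*(1/2573) = (-391/2943 - 28*I*sqrt(2)/981) + 3249/2573 = 8555764/7572339 - 28*I*sqrt(2)/981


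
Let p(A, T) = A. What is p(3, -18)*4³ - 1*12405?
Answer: -12213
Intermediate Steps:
p(3, -18)*4³ - 1*12405 = 3*4³ - 1*12405 = 3*64 - 12405 = 192 - 12405 = -12213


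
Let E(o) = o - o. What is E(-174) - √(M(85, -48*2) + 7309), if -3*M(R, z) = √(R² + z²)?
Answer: -√(65781 - 3*√16441)/3 ≈ -85.242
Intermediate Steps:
E(o) = 0
M(R, z) = -√(R² + z²)/3
E(-174) - √(M(85, -48*2) + 7309) = 0 - √(-√(85² + (-48*2)²)/3 + 7309) = 0 - √(-√(7225 + (-96)²)/3 + 7309) = 0 - √(-√(7225 + 9216)/3 + 7309) = 0 - √(-√16441/3 + 7309) = 0 - √(7309 - √16441/3) = -√(7309 - √16441/3)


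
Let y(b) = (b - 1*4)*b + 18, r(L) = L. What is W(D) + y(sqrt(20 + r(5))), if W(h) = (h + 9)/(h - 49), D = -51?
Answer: 1171/50 ≈ 23.420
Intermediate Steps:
y(b) = 18 + b*(-4 + b) (y(b) = (b - 4)*b + 18 = (-4 + b)*b + 18 = b*(-4 + b) + 18 = 18 + b*(-4 + b))
W(h) = (9 + h)/(-49 + h)
W(D) + y(sqrt(20 + r(5))) = (9 - 51)/(-49 - 51) + (18 + (sqrt(20 + 5))**2 - 4*sqrt(20 + 5)) = -42/(-100) + (18 + (sqrt(25))**2 - 4*sqrt(25)) = -1/100*(-42) + (18 + 5**2 - 4*5) = 21/50 + (18 + 25 - 20) = 21/50 + 23 = 1171/50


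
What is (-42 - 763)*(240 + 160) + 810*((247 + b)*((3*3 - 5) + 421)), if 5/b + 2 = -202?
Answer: 169398625/2 ≈ 8.4699e+7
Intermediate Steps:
b = -5/204 (b = 5/(-2 - 202) = 5/(-204) = 5*(-1/204) = -5/204 ≈ -0.024510)
(-42 - 763)*(240 + 160) + 810*((247 + b)*((3*3 - 5) + 421)) = (-42 - 763)*(240 + 160) + 810*((247 - 5/204)*((3*3 - 5) + 421)) = -805*400 + 810*(50383*((9 - 5) + 421)/204) = -322000 + 810*(50383*(4 + 421)/204) = -322000 + 810*((50383/204)*425) = -322000 + 810*(1259575/12) = -322000 + 170042625/2 = 169398625/2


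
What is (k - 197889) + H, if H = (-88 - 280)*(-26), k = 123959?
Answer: -64362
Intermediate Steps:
H = 9568 (H = -368*(-26) = 9568)
(k - 197889) + H = (123959 - 197889) + 9568 = -73930 + 9568 = -64362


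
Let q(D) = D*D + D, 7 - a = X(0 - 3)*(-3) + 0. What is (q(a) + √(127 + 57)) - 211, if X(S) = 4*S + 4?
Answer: 61 + 2*√46 ≈ 74.565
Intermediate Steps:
X(S) = 4 + 4*S
a = -17 (a = 7 - ((4 + 4*(0 - 3))*(-3) + 0) = 7 - ((4 + 4*(-3))*(-3) + 0) = 7 - ((4 - 12)*(-3) + 0) = 7 - (-8*(-3) + 0) = 7 - (24 + 0) = 7 - 1*24 = 7 - 24 = -17)
q(D) = D + D² (q(D) = D² + D = D + D²)
(q(a) + √(127 + 57)) - 211 = (-17*(1 - 17) + √(127 + 57)) - 211 = (-17*(-16) + √184) - 211 = (272 + 2*√46) - 211 = 61 + 2*√46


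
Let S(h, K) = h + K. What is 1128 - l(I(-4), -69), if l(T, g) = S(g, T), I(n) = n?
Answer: 1201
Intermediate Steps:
S(h, K) = K + h
l(T, g) = T + g
1128 - l(I(-4), -69) = 1128 - (-4 - 69) = 1128 - 1*(-73) = 1128 + 73 = 1201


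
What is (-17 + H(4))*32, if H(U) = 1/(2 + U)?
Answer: -1616/3 ≈ -538.67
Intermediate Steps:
(-17 + H(4))*32 = (-17 + 1/(2 + 4))*32 = (-17 + 1/6)*32 = -101/6*32 = -1616/3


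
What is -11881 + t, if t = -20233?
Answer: -32114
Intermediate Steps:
-11881 + t = -11881 - 20233 = -32114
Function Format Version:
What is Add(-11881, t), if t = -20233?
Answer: -32114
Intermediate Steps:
Add(-11881, t) = Add(-11881, -20233) = -32114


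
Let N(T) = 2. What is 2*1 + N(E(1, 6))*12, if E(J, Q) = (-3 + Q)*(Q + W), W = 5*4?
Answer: 26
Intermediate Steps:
W = 20
E(J, Q) = (-3 + Q)*(20 + Q) (E(J, Q) = (-3 + Q)*(Q + 20) = (-3 + Q)*(20 + Q))
2*1 + N(E(1, 6))*12 = 2*1 + 2*12 = 2 + 24 = 26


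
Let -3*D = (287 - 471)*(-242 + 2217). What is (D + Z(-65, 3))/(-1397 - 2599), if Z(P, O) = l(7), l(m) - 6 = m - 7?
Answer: -181709/5994 ≈ -30.315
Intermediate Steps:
l(m) = -1 + m (l(m) = 6 + (m - 7) = 6 + (-7 + m) = -1 + m)
D = 363400/3 (D = -(287 - 471)*(-242 + 2217)/3 = -(-184)*1975/3 = -1/3*(-363400) = 363400/3 ≈ 1.2113e+5)
Z(P, O) = 6 (Z(P, O) = -1 + 7 = 6)
(D + Z(-65, 3))/(-1397 - 2599) = (363400/3 + 6)/(-1397 - 2599) = (363418/3)/(-3996) = (363418/3)*(-1/3996) = -181709/5994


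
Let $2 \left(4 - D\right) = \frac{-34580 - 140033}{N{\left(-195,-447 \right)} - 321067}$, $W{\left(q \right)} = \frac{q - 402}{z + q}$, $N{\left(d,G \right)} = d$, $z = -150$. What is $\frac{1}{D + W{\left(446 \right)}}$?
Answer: $\frac{23773388}{92166753} \approx 0.25794$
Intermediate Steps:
$W{\left(q \right)} = \frac{-402 + q}{-150 + q}$ ($W{\left(q \right)} = \frac{q - 402}{-150 + q} = \frac{-402 + q}{-150 + q}$)
$D = \frac{2395483}{642524}$ ($D = 4 - \frac{\left(-34580 - 140033\right) \frac{1}{-195 - 321067}}{2} = 4 - \frac{\left(-174613\right) \frac{1}{-321262}}{2} = 4 - \frac{\left(-174613\right) \left(- \frac{1}{321262}\right)}{2} = 4 - \frac{174613}{642524} = \frac{2395483}{642524} \approx 3.7282$)
$\frac{1}{D + W{\left(446 \right)}} = \frac{1}{\frac{2395483}{642524} + \frac{-402 + 446}{-150 + 446}} = \frac{1}{\frac{2395483}{642524} + \frac{1}{296} \cdot 44} = \frac{1}{\frac{2395483}{642524} + \frac{11}{74}} = \frac{1}{\frac{92166753}{23773388}} = \frac{23773388}{92166753}$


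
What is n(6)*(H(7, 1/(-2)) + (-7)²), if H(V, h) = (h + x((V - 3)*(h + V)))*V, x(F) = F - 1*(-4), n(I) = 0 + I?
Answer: 1533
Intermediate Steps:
n(I) = I
x(F) = 4 + F (x(F) = F + 4 = 4 + F)
H(V, h) = V*(4 + h + (-3 + V)*(V + h)) (H(V, h) = (h + (4 + (V - 3)*(h + V)))*V = (h + (4 + (-3 + V)*(V + h)))*V = (4 + h + (-3 + V)*(V + h))*V = V*(4 + h + (-3 + V)*(V + h)))
n(6)*(H(7, 1/(-2)) + (-7)²) = 6*(7*(4 + 7² - 3*7 - 2/(-2) + 7/(-2)) + (-7)²) = 6*(7*(4 + 49 - 21 - 2*(-½) + 7*(-½)) + 49) = 6*(7*(4 + 49 - 21 + 1 - 7/2) + 49) = 6*(7*(59/2) + 49) = 6*(413/2 + 49) = 6*(511/2) = 1533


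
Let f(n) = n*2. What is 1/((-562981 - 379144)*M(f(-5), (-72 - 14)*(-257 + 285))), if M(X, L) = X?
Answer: 1/9421250 ≈ 1.0614e-7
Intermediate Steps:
f(n) = 2*n
1/((-562981 - 379144)*M(f(-5), (-72 - 14)*(-257 + 285))) = 1/((-562981 - 379144)*((2*(-5)))) = 1/(-942125*(-10)) = -1/942125*(-⅒) = 1/9421250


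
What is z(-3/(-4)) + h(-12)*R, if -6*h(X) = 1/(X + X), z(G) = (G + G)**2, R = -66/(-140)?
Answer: 7571/3360 ≈ 2.2533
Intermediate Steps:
R = 33/70 (R = -66*(-1/140) = 33/70 ≈ 0.47143)
z(G) = 4*G**2 (z(G) = (2*G)**2 = 4*G**2)
h(X) = -1/(12*X) (h(X) = -1/(6*(X + X)) = -1/(2*X)/6 = -1/(12*X))
z(-3/(-4)) + h(-12)*R = 4*(-3/(-4))**2 - 1/12/(-12)*(33/70) = 4*(-3*(-1/4))**2 - 1/12*(-1/12)*(33/70) = 4*(3/4)**2 + (1/144)*(33/70) = 4*(9/16) + 11/3360 = 9/4 + 11/3360 = 7571/3360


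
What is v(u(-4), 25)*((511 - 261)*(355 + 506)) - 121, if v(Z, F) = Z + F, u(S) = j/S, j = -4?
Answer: 5596379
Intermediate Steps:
u(S) = -4/S
v(Z, F) = F + Z
v(u(-4), 25)*((511 - 261)*(355 + 506)) - 121 = (25 - 4/(-4))*((511 - 261)*(355 + 506)) - 121 = (25 - 4*(-1/4))*(250*861) - 121 = (25 + 1)*215250 - 121 = 26*215250 - 121 = 5596500 - 121 = 5596379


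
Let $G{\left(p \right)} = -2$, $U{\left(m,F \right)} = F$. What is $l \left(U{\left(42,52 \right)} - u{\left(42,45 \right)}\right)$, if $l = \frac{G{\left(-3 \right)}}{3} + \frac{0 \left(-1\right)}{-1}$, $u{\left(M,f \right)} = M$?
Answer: $- \frac{20}{3} \approx -6.6667$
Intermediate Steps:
$l = - \frac{2}{3}$ ($l = - \frac{2}{3} + \frac{0 \left(-1\right)}{-1} = \left(-2\right) \frac{1}{3} + 0 \left(-1\right) = - \frac{2}{3} + 0 = - \frac{2}{3} \approx -0.66667$)
$l \left(U{\left(42,52 \right)} - u{\left(42,45 \right)}\right) = - \frac{2 \left(52 - 42\right)}{3} = \left(- \frac{2}{3}\right) 10 = - \frac{20}{3}$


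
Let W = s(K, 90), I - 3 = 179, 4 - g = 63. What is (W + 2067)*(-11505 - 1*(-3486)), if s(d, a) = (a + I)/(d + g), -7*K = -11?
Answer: -1107998595/67 ≈ -1.6537e+7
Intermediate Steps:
g = -59 (g = 4 - 1*63 = 4 - 63 = -59)
I = 182 (I = 3 + 179 = 182)
K = 11/7 (K = -⅐*(-11) = 11/7 ≈ 1.5714)
s(d, a) = (182 + a)/(-59 + d) (s(d, a) = (a + 182)/(d - 59) = (182 + a)/(-59 + d))
W = -952/201 (W = (182 + 90)/(-59 + 11/7) = 272/(-402/7) = -7/402*272 = -952/201 ≈ -4.7363)
(W + 2067)*(-11505 - 1*(-3486)) = (-952/201 + 2067)*(-11505 - 1*(-3486)) = 414515*(-11505 + 3486)/201 = (414515/201)*(-8019) = -1107998595/67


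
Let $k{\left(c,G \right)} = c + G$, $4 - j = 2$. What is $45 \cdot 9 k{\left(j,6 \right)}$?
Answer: $3240$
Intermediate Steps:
$j = 2$ ($j = 4 - 2 = 2$)
$k{\left(c,G \right)} = G + c$
$45 \cdot 9 k{\left(j,6 \right)} = 45 \cdot 9 \left(6 + 2\right) = 405 \cdot 8 = 3240$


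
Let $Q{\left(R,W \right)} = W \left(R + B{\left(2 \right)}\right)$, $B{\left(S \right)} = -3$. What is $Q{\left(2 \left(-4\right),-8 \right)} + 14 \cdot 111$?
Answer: $1642$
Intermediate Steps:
$Q{\left(R,W \right)} = W \left(-3 + R\right)$ ($Q{\left(R,W \right)} = W \left(R - 3\right) = W \left(-3 + R\right)$)
$Q{\left(2 \left(-4\right),-8 \right)} + 14 \cdot 111 = - 8 \left(-3 + 2 \left(-4\right)\right) + 14 \cdot 111 = - 8 \left(-3 - 8\right) + 1554 = \left(-8\right) \left(-11\right) + 1554 = 88 + 1554 = 1642$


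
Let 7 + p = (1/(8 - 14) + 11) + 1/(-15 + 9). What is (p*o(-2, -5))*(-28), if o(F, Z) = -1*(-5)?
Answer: -1540/3 ≈ -513.33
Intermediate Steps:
o(F, Z) = 5
p = 11/3 (p = -7 + ((1/(8 - 14) + 11) + 1/(-15 + 9)) = -7 + ((1/(-6) + 11) + 1/(-6)) = -7 + ((-⅙ + 11) - ⅙) = -7 + (65/6 - ⅙) = -7 + 32/3 = 11/3 ≈ 3.6667)
(p*o(-2, -5))*(-28) = ((11/3)*5)*(-28) = (55/3)*(-28) = -1540/3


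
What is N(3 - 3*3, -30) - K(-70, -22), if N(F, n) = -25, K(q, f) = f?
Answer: -3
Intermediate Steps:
N(3 - 3*3, -30) - K(-70, -22) = -25 - 1*(-22) = -25 + 22 = -3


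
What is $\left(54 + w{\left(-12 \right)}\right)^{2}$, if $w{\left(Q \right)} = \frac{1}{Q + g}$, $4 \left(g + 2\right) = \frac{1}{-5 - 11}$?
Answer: $\frac{2340043876}{804609} \approx 2908.3$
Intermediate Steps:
$g = - \frac{129}{64}$ ($g = -2 + \frac{1}{4 \left(-5 - 11\right)} = -2 + \frac{1}{4 \left(-16\right)} = -2 + \frac{1}{4} \left(- \frac{1}{16}\right) = -2 - \frac{1}{64} = - \frac{129}{64} \approx -2.0156$)
$w{\left(Q \right)} = \frac{1}{- \frac{129}{64} + Q}$ ($w{\left(Q \right)} = \frac{1}{Q - \frac{129}{64}} = \frac{1}{- \frac{129}{64} + Q}$)
$\left(54 + w{\left(-12 \right)}\right)^{2} = \left(54 + \frac{64}{-129 + 64 \left(-12\right)}\right)^{2} = \left(54 + \frac{64}{-129 - 768}\right)^{2} = \left(54 + \frac{64}{-897}\right)^{2} = \left(54 + 64 \left(- \frac{1}{897}\right)\right)^{2} = \left(54 - \frac{64}{897}\right)^{2} = \left(\frac{48374}{897}\right)^{2} = \frac{2340043876}{804609}$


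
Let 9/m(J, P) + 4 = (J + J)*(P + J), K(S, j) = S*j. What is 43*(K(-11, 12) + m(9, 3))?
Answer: -1202925/212 ≈ -5674.2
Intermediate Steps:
m(J, P) = 9/(-4 + 2*J*(J + P)) (m(J, P) = 9/(-4 + (J + J)*(P + J)) = 9/(-4 + (2*J)*(J + P)) = 9/(-4 + 2*J*(J + P)))
43*(K(-11, 12) + m(9, 3)) = 43*(-11*12 + 9/(2*(-2 + 9² + 9*3))) = 43*(-132 + 9/(2*(-2 + 81 + 27))) = 43*(-132 + (9/2)/106) = 43*(-132 + (9/2)*(1/106)) = 43*(-132 + 9/212) = 43*(-27975/212) = -1202925/212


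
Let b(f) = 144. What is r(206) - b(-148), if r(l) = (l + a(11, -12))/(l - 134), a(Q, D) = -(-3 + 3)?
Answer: -5081/36 ≈ -141.14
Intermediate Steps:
a(Q, D) = 0 (a(Q, D) = -1*0 = 0)
r(l) = l/(-134 + l) (r(l) = (l + 0)/(l - 134) = l/(-134 + l))
r(206) - b(-148) = 206/(-134 + 206) - 1*144 = 206/72 - 144 = 206*(1/72) - 144 = 103/36 - 144 = -5081/36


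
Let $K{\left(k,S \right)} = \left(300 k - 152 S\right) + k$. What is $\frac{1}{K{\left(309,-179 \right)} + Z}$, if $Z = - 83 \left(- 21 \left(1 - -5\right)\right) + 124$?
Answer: $\frac{1}{130799} \approx 7.6453 \cdot 10^{-6}$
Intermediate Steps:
$K{\left(k,S \right)} = - 152 S + 301 k$ ($K{\left(k,S \right)} = \left(- 152 S + 300 k\right) + k = - 152 S + 301 k$)
$Z = 10582$ ($Z = - 83 \left(- 21 \left(1 + 5\right)\right) + 124 = - 83 \left(\left(-21\right) 6\right) + 124 = \left(-83\right) \left(-126\right) + 124 = 10458 + 124 = 10582$)
$\frac{1}{K{\left(309,-179 \right)} + Z} = \frac{1}{\left(\left(-152\right) \left(-179\right) + 301 \cdot 309\right) + 10582} = \frac{1}{\left(27208 + 93009\right) + 10582} = \frac{1}{120217 + 10582} = \frac{1}{130799}$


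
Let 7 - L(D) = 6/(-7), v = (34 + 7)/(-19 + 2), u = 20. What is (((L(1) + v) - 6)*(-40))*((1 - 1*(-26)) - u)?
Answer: 2640/17 ≈ 155.29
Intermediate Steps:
v = -41/17 (v = 41/(-17) = 41*(-1/17) = -41/17 ≈ -2.4118)
L(D) = 55/7 (L(D) = 7 - 6/(-7) = 7 - 6*(-1)/7 = 7 - 1*(-6/7) = 7 + 6/7 = 55/7)
(((L(1) + v) - 6)*(-40))*((1 - 1*(-26)) - u) = (((55/7 - 41/17) - 6)*(-40))*((1 - 1*(-26)) - 1*20) = ((648/119 - 6)*(-40))*((1 + 26) - 20) = (-66/119*(-40))*(27 - 20) = (2640/119)*7 = 2640/17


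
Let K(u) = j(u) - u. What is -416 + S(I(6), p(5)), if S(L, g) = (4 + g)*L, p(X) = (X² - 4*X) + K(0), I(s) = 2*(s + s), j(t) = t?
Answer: -200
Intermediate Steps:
I(s) = 4*s (I(s) = 2*(2*s) = 4*s)
K(u) = 0 (K(u) = u - u = 0)
p(X) = X² - 4*X (p(X) = (X² - 4*X) + 0 = X² - 4*X)
S(L, g) = L*(4 + g)
-416 + S(I(6), p(5)) = -416 + (4*6)*(4 + 5*(-4 + 5)) = -416 + 24*(4 + 5*1) = -416 + 24*(4 + 5) = -416 + 24*9 = -416 + 216 = -200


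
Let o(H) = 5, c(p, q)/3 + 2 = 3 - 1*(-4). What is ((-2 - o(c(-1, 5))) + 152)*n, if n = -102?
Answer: -14790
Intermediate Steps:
c(p, q) = 15 (c(p, q) = -6 + 3*(3 - 1*(-4)) = -6 + 3*(3 + 4) = -6 + 3*7 = -6 + 21 = 15)
((-2 - o(c(-1, 5))) + 152)*n = ((-2 - 1*5) + 152)*(-102) = ((-2 - 5) + 152)*(-102) = (-7 + 152)*(-102) = 145*(-102) = -14790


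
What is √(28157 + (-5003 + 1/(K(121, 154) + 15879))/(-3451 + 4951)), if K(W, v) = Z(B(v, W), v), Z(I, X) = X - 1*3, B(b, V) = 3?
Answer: √6510951909949998/480900 ≈ 167.79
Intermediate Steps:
Z(I, X) = -3 + X (Z(I, X) = X - 3 = -3 + X)
K(W, v) = -3 + v
√(28157 + (-5003 + 1/(K(121, 154) + 15879))/(-3451 + 4951)) = √(28157 + (-5003 + 1/((-3 + 154) + 15879))/(-3451 + 4951)) = √(28157 + (-5003 + 1/(151 + 15879))/1500) = √(28157 + (-5003 + 1/16030)*(1/1500)) = √(28157 - 80198089/16030*1/1500) = √(28157 - 80198089/24045000) = √(676954866911/24045000) = √6510951909949998/480900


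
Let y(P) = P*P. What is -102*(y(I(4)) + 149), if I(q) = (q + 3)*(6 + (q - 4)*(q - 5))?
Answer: -195126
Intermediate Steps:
I(q) = (3 + q)*(6 + (-5 + q)*(-4 + q)) (I(q) = (3 + q)*(6 + (-4 + q)*(-5 + q)) = (3 + q)*(6 + (-5 + q)*(-4 + q)))
y(P) = P²
-102*(y(I(4)) + 149) = -102*((78 + 4³ - 1*4 - 6*4²)² + 149) = -102*((78 + 64 - 4 - 6*16)² + 149) = -102*((78 + 64 - 4 - 96)² + 149) = -102*(42² + 149) = -102*(1764 + 149) = -102*1913 = -195126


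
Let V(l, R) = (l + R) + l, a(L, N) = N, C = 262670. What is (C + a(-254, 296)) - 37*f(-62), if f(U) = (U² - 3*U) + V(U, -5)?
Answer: 118629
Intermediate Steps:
V(l, R) = R + 2*l (V(l, R) = (R + l) + l = R + 2*l)
f(U) = -5 + U² - U (f(U) = (U² - 3*U) + (-5 + 2*U) = -5 + U² - U)
(C + a(-254, 296)) - 37*f(-62) = (262670 + 296) - 37*(-5 + (-62)² - 1*(-62)) = 262966 - 37*(-5 + 3844 + 62) = 262966 - 37*3901 = 262966 - 144337 = 118629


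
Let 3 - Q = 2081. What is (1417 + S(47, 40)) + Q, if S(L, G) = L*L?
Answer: 1548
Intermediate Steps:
S(L, G) = L**2
Q = -2078 (Q = 3 - 1*2081 = 3 - 2081 = -2078)
(1417 + S(47, 40)) + Q = (1417 + 47**2) - 2078 = (1417 + 2209) - 2078 = 3626 - 2078 = 1548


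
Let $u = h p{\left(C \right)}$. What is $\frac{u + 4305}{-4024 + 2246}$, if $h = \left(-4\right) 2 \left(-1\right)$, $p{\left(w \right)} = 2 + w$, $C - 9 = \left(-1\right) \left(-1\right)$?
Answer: $- \frac{4401}{1778} \approx -2.4753$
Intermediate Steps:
$C = 10$ ($C = 9 - -1 = 9 + 1 = 10$)
$h = 8$ ($h = \left(-8\right) \left(-1\right) = 8$)
$u = 96$ ($u = 8 \left(2 + 10\right) = 8 \cdot 12 = 96$)
$\frac{u + 4305}{-4024 + 2246} = \frac{96 + 4305}{-4024 + 2246} = \frac{4401}{-1778} = 4401 \left(- \frac{1}{1778}\right) = - \frac{4401}{1778}$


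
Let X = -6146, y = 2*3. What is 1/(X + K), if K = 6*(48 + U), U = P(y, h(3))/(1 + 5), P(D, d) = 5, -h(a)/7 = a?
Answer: -1/5853 ≈ -0.00017085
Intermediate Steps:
h(a) = -7*a
y = 6
U = ⅚ (U = 5/(1 + 5) = 5/6 = 5*(⅙) = ⅚ ≈ 0.83333)
K = 293 (K = 6*(48 + ⅚) = 6*(293/6) = 293)
1/(X + K) = 1/(-6146 + 293) = 1/(-5853) = -1/5853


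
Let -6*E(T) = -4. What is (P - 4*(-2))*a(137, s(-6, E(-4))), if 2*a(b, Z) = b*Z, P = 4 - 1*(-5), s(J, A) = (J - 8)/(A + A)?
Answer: -48909/4 ≈ -12227.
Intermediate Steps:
E(T) = ⅔ (E(T) = -⅙*(-4) = ⅔)
s(J, A) = (-8 + J)/(2*A) (s(J, A) = (-8 + J)/((2*A)) = (-8 + J)*(1/(2*A)) = (-8 + J)/(2*A))
P = 9 (P = 4 + 5 = 9)
a(b, Z) = Z*b/2 (a(b, Z) = (b*Z)/2 = (Z*b)/2 = Z*b/2)
(P - 4*(-2))*a(137, s(-6, E(-4))) = (9 - 4*(-2))*((½)*((-8 - 6)/(2*(⅔)))*137) = (9 + 8)*((½)*((½)*(3/2)*(-14))*137) = 17*((½)*(-21/2)*137) = 17*(-2877/4) = -48909/4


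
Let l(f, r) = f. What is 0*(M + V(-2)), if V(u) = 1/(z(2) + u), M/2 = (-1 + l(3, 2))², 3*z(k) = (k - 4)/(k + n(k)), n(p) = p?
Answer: 0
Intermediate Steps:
z(k) = (-4 + k)/(6*k) (z(k) = ((k - 4)/(k + k))/3 = ((-4 + k)/((2*k)))/3 = ((-4 + k)*(1/(2*k)))/3 = ((-4 + k)/(2*k))/3 = (-4 + k)/(6*k))
M = 8 (M = 2*(-1 + 3)² = 2*2² = 2*4 = 8)
V(u) = 1/(-⅙ + u) (V(u) = 1/((⅙)*(-4 + 2)/2 + u) = 1/((⅙)*(½)*(-2) + u) = 1/(-⅙ + u))
0*(M + V(-2)) = 0*(8 + 6/(-1 + 6*(-2))) = 0*(8 + 6/(-1 - 12)) = 0*(8 + 6/(-13)) = 0*(8 + 6*(-1/13)) = 0*(8 - 6/13) = 0*(98/13) = 0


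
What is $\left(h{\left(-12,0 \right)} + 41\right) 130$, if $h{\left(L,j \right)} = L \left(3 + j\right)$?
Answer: $650$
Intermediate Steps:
$\left(h{\left(-12,0 \right)} + 41\right) 130 = \left(- 12 \left(3 + 0\right) + 41\right) 130 = \left(\left(-12\right) 3 + 41\right) 130 = \left(-36 + 41\right) 130 = 5 \cdot 130 = 650$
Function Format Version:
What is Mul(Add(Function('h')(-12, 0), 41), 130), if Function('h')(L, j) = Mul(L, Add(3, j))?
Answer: 650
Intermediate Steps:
Mul(Add(Function('h')(-12, 0), 41), 130) = Mul(Add(Mul(-12, Add(3, 0)), 41), 130) = Mul(Add(Mul(-12, 3), 41), 130) = Mul(Add(-36, 41), 130) = Mul(5, 130) = 650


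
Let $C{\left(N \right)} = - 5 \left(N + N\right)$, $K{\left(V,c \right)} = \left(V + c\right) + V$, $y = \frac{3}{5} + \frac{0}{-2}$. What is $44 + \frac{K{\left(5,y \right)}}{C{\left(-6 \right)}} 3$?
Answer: $\frac{4453}{100} \approx 44.53$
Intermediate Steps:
$y = \frac{3}{5}$ ($y = 3 \cdot \frac{1}{5} + 0 \left(- \frac{1}{2}\right) = \frac{3}{5} + 0 = \frac{3}{5} \approx 0.6$)
$K{\left(V,c \right)} = c + 2 V$
$C{\left(N \right)} = - 10 N$ ($C{\left(N \right)} = - 5 \cdot 2 N = - 10 N$)
$44 + \frac{K{\left(5,y \right)}}{C{\left(-6 \right)}} 3 = 44 + \frac{\frac{3}{5} + 2 \cdot 5}{\left(-10\right) \left(-6\right)} 3 = 44 + \frac{\frac{3}{5} + 10}{60} \cdot 3 = 44 + \frac{53}{5} \cdot \frac{1}{60} \cdot 3 = 44 + \frac{53}{300} \cdot 3 = 44 + \frac{53}{100} = \frac{4453}{100}$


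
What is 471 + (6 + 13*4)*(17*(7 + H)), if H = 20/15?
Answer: 26063/3 ≈ 8687.7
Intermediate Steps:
H = 4/3 (H = 20*(1/15) = 4/3 ≈ 1.3333)
471 + (6 + 13*4)*(17*(7 + H)) = 471 + (6 + 13*4)*(17*(7 + 4/3)) = 471 + (6 + 52)*(17*(25/3)) = 471 + 58*(425/3) = 471 + 24650/3 = 26063/3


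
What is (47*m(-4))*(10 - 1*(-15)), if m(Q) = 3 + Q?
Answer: -1175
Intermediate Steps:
(47*m(-4))*(10 - 1*(-15)) = (47*(3 - 4))*(10 - 1*(-15)) = (47*(-1))*(10 + 15) = -47*25 = -1175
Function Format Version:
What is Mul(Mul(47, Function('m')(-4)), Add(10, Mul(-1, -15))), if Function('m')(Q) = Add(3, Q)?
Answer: -1175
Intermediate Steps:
Mul(Mul(47, Function('m')(-4)), Add(10, Mul(-1, -15))) = Mul(Mul(47, Add(3, -4)), Add(10, Mul(-1, -15))) = Mul(Mul(47, -1), Add(10, 15)) = Mul(-47, 25) = -1175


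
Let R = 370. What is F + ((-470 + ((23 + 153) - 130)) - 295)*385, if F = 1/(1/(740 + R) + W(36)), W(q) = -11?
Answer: -3379635445/12209 ≈ -2.7682e+5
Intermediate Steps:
F = -1110/12209 (F = 1/(1/(740 + 370) - 11) = 1/(1/1110 - 11) = 1/(-12209/1110) = -1110/12209 ≈ -0.090917)
F + ((-470 + ((23 + 153) - 130)) - 295)*385 = -1110/12209 + ((-470 + ((23 + 153) - 130)) - 295)*385 = -1110/12209 + ((-470 + (176 - 130)) - 295)*385 = -1110/12209 + ((-470 + 46) - 295)*385 = -1110/12209 + (-424 - 295)*385 = -1110/12209 - 719*385 = -1110/12209 - 276815 = -3379635445/12209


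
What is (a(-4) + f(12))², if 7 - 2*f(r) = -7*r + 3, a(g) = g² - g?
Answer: 4096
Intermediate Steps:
f(r) = 2 + 7*r/2 (f(r) = 7/2 - (-7*r + 3)/2 = 7/2 - (3 - 7*r)/2 = 7/2 + (-3/2 + 7*r/2) = 2 + 7*r/2)
(a(-4) + f(12))² = (-4*(-1 - 4) + (2 + (7/2)*12))² = (-4*(-5) + (2 + 42))² = (20 + 44)² = 64² = 4096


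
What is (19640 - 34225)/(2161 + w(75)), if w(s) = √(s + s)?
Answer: -31518185/4669771 + 72925*√6/4669771 ≈ -6.7112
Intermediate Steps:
w(s) = √2*√s (w(s) = √(2*s) = √2*√s)
(19640 - 34225)/(2161 + w(75)) = (19640 - 34225)/(2161 + √2*√75) = -14585/(2161 + √2*(5*√3)) = -14585/(2161 + 5*√6)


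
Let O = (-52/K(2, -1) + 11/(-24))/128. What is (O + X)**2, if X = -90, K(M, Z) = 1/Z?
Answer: 75758709049/9437184 ≈ 8027.7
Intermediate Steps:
O = 1237/3072 (O = (-52/(1/(-1)) + 11/(-24))/128 = (-52/(-1) + 11*(-1/24))*(1/128) = (-52*(-1) - 11/24)*(1/128) = (52 - 11/24)*(1/128) = (1237/24)*(1/128) = 1237/3072 ≈ 0.40267)
(O + X)**2 = (1237/3072 - 90)**2 = (-275243/3072)**2 = 75758709049/9437184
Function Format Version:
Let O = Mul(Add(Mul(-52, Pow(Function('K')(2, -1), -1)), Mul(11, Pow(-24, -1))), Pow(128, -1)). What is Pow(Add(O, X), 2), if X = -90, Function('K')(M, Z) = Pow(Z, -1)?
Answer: Rational(75758709049, 9437184) ≈ 8027.7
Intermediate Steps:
O = Rational(1237, 3072) (O = Mul(Add(Mul(-52, Pow(Pow(-1, -1), -1)), Mul(11, Pow(-24, -1))), Pow(128, -1)) = Mul(Add(Mul(-52, Pow(-1, -1)), Mul(11, Rational(-1, 24))), Rational(1, 128)) = Mul(Add(Mul(-52, -1), Rational(-11, 24)), Rational(1, 128)) = Mul(Add(52, Rational(-11, 24)), Rational(1, 128)) = Mul(Rational(1237, 24), Rational(1, 128)) = Rational(1237, 3072) ≈ 0.40267)
Pow(Add(O, X), 2) = Pow(Add(Rational(1237, 3072), -90), 2) = Pow(Rational(-275243, 3072), 2) = Rational(75758709049, 9437184)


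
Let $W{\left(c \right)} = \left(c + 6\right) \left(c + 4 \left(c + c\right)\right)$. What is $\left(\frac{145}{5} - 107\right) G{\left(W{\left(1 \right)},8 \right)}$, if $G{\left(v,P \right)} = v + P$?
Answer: $-5538$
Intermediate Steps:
$W{\left(c \right)} = 9 c \left(6 + c\right)$ ($W{\left(c \right)} = \left(6 + c\right) \left(c + 4 \cdot 2 c\right) = \left(6 + c\right) \left(c + 8 c\right) = \left(6 + c\right) 9 c = 9 c \left(6 + c\right)$)
$G{\left(v,P \right)} = P + v$
$\left(\frac{145}{5} - 107\right) G{\left(W{\left(1 \right)},8 \right)} = \left(\frac{145}{5} - 107\right) \left(8 + 9 \cdot 1 \left(6 + 1\right)\right) = \left(145 \cdot \frac{1}{5} - 107\right) \left(8 + 9 \cdot 1 \cdot 7\right) = \left(29 - 107\right) \left(8 + 63\right) = \left(-78\right) 71 = -5538$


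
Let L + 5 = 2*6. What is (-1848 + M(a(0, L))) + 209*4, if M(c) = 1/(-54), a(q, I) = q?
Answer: -54649/54 ≈ -1012.0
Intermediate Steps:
L = 7 (L = -5 + 2*6 = -5 + 12 = 7)
M(c) = -1/54
(-1848 + M(a(0, L))) + 209*4 = (-1848 - 1/54) + 209*4 = -99793/54 + 836 = -54649/54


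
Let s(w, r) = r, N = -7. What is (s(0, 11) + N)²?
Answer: 16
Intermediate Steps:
(s(0, 11) + N)² = (11 - 7)² = 4² = 16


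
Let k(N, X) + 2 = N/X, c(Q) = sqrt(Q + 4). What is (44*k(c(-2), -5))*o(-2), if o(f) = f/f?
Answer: -88 - 44*sqrt(2)/5 ≈ -100.45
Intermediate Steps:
c(Q) = sqrt(4 + Q)
k(N, X) = -2 + N/X
o(f) = 1
(44*k(c(-2), -5))*o(-2) = (44*(-2 + sqrt(4 - 2)/(-5)))*1 = (44*(-2 + sqrt(2)*(-1/5)))*1 = (44*(-2 - sqrt(2)/5))*1 = (-88 - 44*sqrt(2)/5)*1 = -88 - 44*sqrt(2)/5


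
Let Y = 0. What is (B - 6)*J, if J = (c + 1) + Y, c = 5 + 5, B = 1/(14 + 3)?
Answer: -1111/17 ≈ -65.353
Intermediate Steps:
B = 1/17 ≈ 0.058824
c = 10
J = 11 (J = (10 + 1) + 0 = 11 + 0 = 11)
(B - 6)*J = (1/17 - 6)*11 = -101/17*11 = -1111/17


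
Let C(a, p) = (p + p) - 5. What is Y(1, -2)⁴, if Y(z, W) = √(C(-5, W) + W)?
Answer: 121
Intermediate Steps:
C(a, p) = -5 + 2*p (C(a, p) = 2*p - 5 = -5 + 2*p)
Y(z, W) = √(-5 + 3*W) (Y(z, W) = √((-5 + 2*W) + W) = √(-5 + 3*W))
Y(1, -2)⁴ = (√(-5 + 3*(-2)))⁴ = (√(-5 - 6))⁴ = (√(-11))⁴ = (I*√11)⁴ = 121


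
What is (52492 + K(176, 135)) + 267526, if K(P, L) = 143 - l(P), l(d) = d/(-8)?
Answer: 320183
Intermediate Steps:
l(d) = -d/8 (l(d) = d*(-1/8) = -d/8)
K(P, L) = 143 + P/8 (K(P, L) = 143 - (-1)*P/8 = 143 + P/8)
(52492 + K(176, 135)) + 267526 = (52492 + (143 + (1/8)*176)) + 267526 = (52492 + (143 + 22)) + 267526 = (52492 + 165) + 267526 = 52657 + 267526 = 320183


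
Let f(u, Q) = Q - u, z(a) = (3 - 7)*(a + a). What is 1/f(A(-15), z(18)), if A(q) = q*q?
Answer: -1/369 ≈ -0.0027100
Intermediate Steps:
A(q) = q²
z(a) = -8*a
1/f(A(-15), z(18)) = 1/(-8*18 - 1*(-15)²) = 1/(-144 - 1*225) = 1/(-144 - 225) = 1/(-369) = -1/369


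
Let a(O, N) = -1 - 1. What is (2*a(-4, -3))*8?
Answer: -32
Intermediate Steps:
a(O, N) = -2
(2*a(-4, -3))*8 = (2*(-2))*8 = -4*8 = -32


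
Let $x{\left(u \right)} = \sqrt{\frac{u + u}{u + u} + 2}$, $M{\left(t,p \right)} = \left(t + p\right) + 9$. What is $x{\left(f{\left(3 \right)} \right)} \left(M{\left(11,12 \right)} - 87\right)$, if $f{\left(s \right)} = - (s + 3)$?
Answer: $- 55 \sqrt{3} \approx -95.263$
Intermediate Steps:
$f{\left(s \right)} = -3 - s$ ($f{\left(s \right)} = - (3 + s) = -3 - s$)
$M{\left(t,p \right)} = 9 + p + t$ ($M{\left(t,p \right)} = \left(p + t\right) + 9 = 9 + p + t$)
$x{\left(u \right)} = \sqrt{3}$ ($x{\left(u \right)} = \sqrt{\frac{2 u}{2 u} + 2} = \sqrt{2 u \frac{1}{2 u} + 2} = \sqrt{1 + 2} = \sqrt{3}$)
$x{\left(f{\left(3 \right)} \right)} \left(M{\left(11,12 \right)} - 87\right) = \sqrt{3} \left(\left(9 + 12 + 11\right) - 87\right) = \sqrt{3} \left(32 - 87\right) = \sqrt{3} \left(-55\right) = - 55 \sqrt{3}$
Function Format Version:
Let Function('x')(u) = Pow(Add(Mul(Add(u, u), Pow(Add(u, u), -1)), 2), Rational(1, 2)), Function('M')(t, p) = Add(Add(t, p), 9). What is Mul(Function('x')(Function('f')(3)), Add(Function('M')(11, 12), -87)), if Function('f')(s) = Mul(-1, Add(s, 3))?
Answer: Mul(-55, Pow(3, Rational(1, 2))) ≈ -95.263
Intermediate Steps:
Function('f')(s) = Add(-3, Mul(-1, s)) (Function('f')(s) = Mul(-1, Add(3, s)) = Add(-3, Mul(-1, s)))
Function('M')(t, p) = Add(9, p, t) (Function('M')(t, p) = Add(Add(p, t), 9) = Add(9, p, t))
Function('x')(u) = Pow(3, Rational(1, 2)) (Function('x')(u) = Pow(Add(Mul(Mul(2, u), Pow(Mul(2, u), -1)), 2), Rational(1, 2)) = Pow(Add(Mul(Mul(2, u), Mul(Rational(1, 2), Pow(u, -1))), 2), Rational(1, 2)) = Pow(Add(1, 2), Rational(1, 2)) = Pow(3, Rational(1, 2)))
Mul(Function('x')(Function('f')(3)), Add(Function('M')(11, 12), -87)) = Mul(Pow(3, Rational(1, 2)), Add(Add(9, 12, 11), -87)) = Mul(Pow(3, Rational(1, 2)), Add(32, -87)) = Mul(Pow(3, Rational(1, 2)), -55) = Mul(-55, Pow(3, Rational(1, 2)))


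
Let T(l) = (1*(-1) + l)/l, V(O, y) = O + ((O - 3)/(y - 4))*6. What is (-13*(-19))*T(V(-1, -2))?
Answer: 494/3 ≈ 164.67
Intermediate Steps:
V(O, y) = O + 6*(-3 + O)/(-4 + y) (V(O, y) = O + ((-3 + O)/(-4 + y))*6 = O + 6*(-3 + O)/(-4 + y))
T(l) = (-1 + l)/l
(-13*(-19))*T(V(-1, -2)) = (-13*(-19))*((-1 + (-18 + 2*(-1) - 1*(-2))/(-4 - 2))/(((-18 + 2*(-1) - 1*(-2))/(-4 - 2)))) = 247*((-1 + (-18 - 2 + 2)/(-6))/(((-18 - 2 + 2)/(-6)))) = 247*((-1 - ⅙*(-18))/((-⅙*(-18)))) = 247*((-1 + 3)/3) = 247*((⅓)*2) = 247*(⅔) = 494/3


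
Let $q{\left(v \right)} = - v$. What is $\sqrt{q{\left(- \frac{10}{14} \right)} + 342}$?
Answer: $\frac{\sqrt{16793}}{7} \approx 18.513$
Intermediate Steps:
$\sqrt{q{\left(- \frac{10}{14} \right)} + 342} = \sqrt{- \frac{-10}{14} + 342} = \sqrt{\left(-1\right) \left(- \frac{5}{7}\right) + 342} = \sqrt{\frac{5}{7} + 342} = \sqrt{\frac{2399}{7}} = \frac{\sqrt{16793}}{7}$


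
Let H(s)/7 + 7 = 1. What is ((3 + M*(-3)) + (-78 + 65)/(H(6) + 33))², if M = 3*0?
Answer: 1600/81 ≈ 19.753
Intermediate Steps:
H(s) = -42 (H(s) = -49 + 7*1 = -49 + 7 = -42)
M = 0
((3 + M*(-3)) + (-78 + 65)/(H(6) + 33))² = ((3 + 0*(-3)) + (-78 + 65)/(-42 + 33))² = ((3 + 0) - 13/(-9))² = (3 - 13*(-⅑))² = (3 + 13/9)² = (40/9)² = 1600/81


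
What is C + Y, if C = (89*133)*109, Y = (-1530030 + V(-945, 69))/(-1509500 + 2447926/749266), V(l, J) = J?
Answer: 729636739875071434/565507289537 ≈ 1.2902e+6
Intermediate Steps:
Y = 573173879313/565507289537 (Y = (-1530030 + 69)/(-1509500 + 2447926/749266) = -1529961/(-1509500 + 2447926*(1/749266)) = -1529961/(-1509500 + 1223963/374633) = -1529961/(-565507289537/374633) = -1529961*(-374633/565507289537) = 573173879313/565507289537 ≈ 1.0136)
C = 1290233 (C = 11837*109 = 1290233)
C + Y = 1290233 + 573173879313/565507289537 = 729636739875071434/565507289537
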